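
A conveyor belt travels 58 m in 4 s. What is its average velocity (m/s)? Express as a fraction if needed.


Given: distance d = 58 m, time t = 4 s
Using v = d / t
v = 58 / 4
v = 29/2 m/s

29/2 m/s


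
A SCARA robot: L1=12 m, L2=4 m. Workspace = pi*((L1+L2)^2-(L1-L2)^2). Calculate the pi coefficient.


Given: L1 = 12, L2 = 4
(L1+L2)^2 = (16)^2 = 256
(L1-L2)^2 = (8)^2 = 64
Difference = 256 - 64 = 192
This equals 4*L1*L2 = 4*12*4 = 192
Workspace area = 192*pi

192


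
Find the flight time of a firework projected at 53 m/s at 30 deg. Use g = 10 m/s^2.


Given: v0 = 53 m/s, theta = 30 deg, g = 10 m/s^2
sin(30) = 1/2
Using T = 2*v0*sin(theta) / g
T = 2*53*1/2 / 10
T = 53 / 10
T = 53/10 s

53/10 s


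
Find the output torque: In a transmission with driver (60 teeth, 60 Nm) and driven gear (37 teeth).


Given: N1 = 60, N2 = 37, T1 = 60 Nm
Using T2/T1 = N2/N1
T2 = T1 * N2 / N1
T2 = 60 * 37 / 60
T2 = 2220 / 60
T2 = 37 Nm

37 Nm


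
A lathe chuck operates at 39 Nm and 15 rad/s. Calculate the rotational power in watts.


Given: tau = 39 Nm, omega = 15 rad/s
Using P = tau * omega
P = 39 * 15
P = 585 W

585 W


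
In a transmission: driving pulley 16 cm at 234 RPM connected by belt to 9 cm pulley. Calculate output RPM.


Given: D1 = 16 cm, w1 = 234 RPM, D2 = 9 cm
Using D1*w1 = D2*w2
w2 = D1*w1 / D2
w2 = 16*234 / 9
w2 = 3744 / 9
w2 = 416 RPM

416 RPM


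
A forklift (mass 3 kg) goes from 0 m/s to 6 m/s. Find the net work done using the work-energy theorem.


Given: m = 3 kg, v0 = 0 m/s, v = 6 m/s
Using W = (1/2)*m*(v^2 - v0^2)
v^2 = 6^2 = 36
v0^2 = 0^2 = 0
v^2 - v0^2 = 36 - 0 = 36
W = (1/2)*3*36 = 54 J

54 J


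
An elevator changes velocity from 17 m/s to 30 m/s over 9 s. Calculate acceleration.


Given: initial velocity v0 = 17 m/s, final velocity v = 30 m/s, time t = 9 s
Using a = (v - v0) / t
a = (30 - 17) / 9
a = 13 / 9
a = 13/9 m/s^2

13/9 m/s^2


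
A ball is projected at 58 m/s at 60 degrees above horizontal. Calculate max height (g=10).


Given: v0 = 58 m/s, theta = 60 deg, g = 10 m/s^2
sin^2(60) = 3/4
Using H = v0^2 * sin^2(theta) / (2*g)
H = 58^2 * 3/4 / (2*10)
H = 3364 * 3/4 / 20
H = 2523 / 20
H = 2523/20 m

2523/20 m


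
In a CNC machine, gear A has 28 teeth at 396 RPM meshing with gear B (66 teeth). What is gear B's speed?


Given: N1 = 28 teeth, w1 = 396 RPM, N2 = 66 teeth
Using N1*w1 = N2*w2
w2 = N1*w1 / N2
w2 = 28*396 / 66
w2 = 11088 / 66
w2 = 168 RPM

168 RPM


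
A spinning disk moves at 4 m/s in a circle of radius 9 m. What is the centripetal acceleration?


Given: v = 4 m/s, r = 9 m
Using a_c = v^2 / r
a_c = 4^2 / 9
a_c = 16 / 9
a_c = 16/9 m/s^2

16/9 m/s^2


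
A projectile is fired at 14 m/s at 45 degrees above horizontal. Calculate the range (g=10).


Given: v0 = 14 m/s, theta = 45 deg, g = 10 m/s^2
sin(2*45) = sin(90) = 1
Using R = v0^2 * sin(2*theta) / g
R = 14^2 * 1 / 10
R = 196 / 10
R = 98/5 m

98/5 m


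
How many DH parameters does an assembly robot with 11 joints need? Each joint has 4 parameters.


Given: 11 joints, 4 DH parameters per joint (d, theta, a, alpha)
Total DH parameters = number_of_joints * 4
Total = 11 * 4
Total = 44

44


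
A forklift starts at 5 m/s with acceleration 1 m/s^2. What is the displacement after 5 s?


Given: v0 = 5 m/s, a = 1 m/s^2, t = 5 s
Using s = v0*t + (1/2)*a*t^2
s = 5*5 + (1/2)*1*5^2
s = 25 + (1/2)*25
s = 25 + 25/2
s = 75/2

75/2 m


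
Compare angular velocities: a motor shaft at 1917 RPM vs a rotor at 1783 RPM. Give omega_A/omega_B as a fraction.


Given: RPM_A = 1917, RPM_B = 1783
omega = 2*pi*RPM/60, so omega_A/omega_B = RPM_A / RPM_B
omega_A/omega_B = 1917 / 1783
omega_A/omega_B = 1917/1783

1917/1783


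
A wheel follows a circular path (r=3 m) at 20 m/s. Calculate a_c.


Given: v = 20 m/s, r = 3 m
Using a_c = v^2 / r
a_c = 20^2 / 3
a_c = 400 / 3
a_c = 400/3 m/s^2

400/3 m/s^2


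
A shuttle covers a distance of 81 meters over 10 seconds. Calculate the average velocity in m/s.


Given: distance d = 81 m, time t = 10 s
Using v = d / t
v = 81 / 10
v = 81/10 m/s

81/10 m/s


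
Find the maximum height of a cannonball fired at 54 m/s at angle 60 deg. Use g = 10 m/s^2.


Given: v0 = 54 m/s, theta = 60 deg, g = 10 m/s^2
sin^2(60) = 3/4
Using H = v0^2 * sin^2(theta) / (2*g)
H = 54^2 * 3/4 / (2*10)
H = 2916 * 3/4 / 20
H = 2187 / 20
H = 2187/20 m

2187/20 m


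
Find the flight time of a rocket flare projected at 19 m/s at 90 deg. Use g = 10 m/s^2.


Given: v0 = 19 m/s, theta = 90 deg, g = 10 m/s^2
sin(90) = 1
Using T = 2*v0*sin(theta) / g
T = 2*19*1 / 10
T = 38 / 10
T = 19/5 s

19/5 s


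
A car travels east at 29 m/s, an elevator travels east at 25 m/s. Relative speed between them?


Given: v_A = 29 m/s east, v_B = 25 m/s east
Both move in the same direction; relative speed = |v_A - v_B|
|29 - 25| = |4|
= 4 m/s

4 m/s


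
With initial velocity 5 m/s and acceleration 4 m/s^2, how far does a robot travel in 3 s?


Given: v0 = 5 m/s, a = 4 m/s^2, t = 3 s
Using s = v0*t + (1/2)*a*t^2
s = 5*3 + (1/2)*4*3^2
s = 15 + (1/2)*36
s = 15 + 18
s = 33

33 m


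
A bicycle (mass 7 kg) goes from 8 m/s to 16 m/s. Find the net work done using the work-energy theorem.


Given: m = 7 kg, v0 = 8 m/s, v = 16 m/s
Using W = (1/2)*m*(v^2 - v0^2)
v^2 = 16^2 = 256
v0^2 = 8^2 = 64
v^2 - v0^2 = 256 - 64 = 192
W = (1/2)*7*192 = 672 J

672 J


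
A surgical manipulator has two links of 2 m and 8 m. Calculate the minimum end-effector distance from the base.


Given: L1 = 2 m, L2 = 8 m
For a 2-link planar arm, min reach = |L1 - L2| (second link folded back)
Min reach = |2 - 8|
Min reach = 6 m

6 m


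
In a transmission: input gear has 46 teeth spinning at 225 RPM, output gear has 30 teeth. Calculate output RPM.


Given: N1 = 46 teeth, w1 = 225 RPM, N2 = 30 teeth
Using N1*w1 = N2*w2
w2 = N1*w1 / N2
w2 = 46*225 / 30
w2 = 10350 / 30
w2 = 345 RPM

345 RPM


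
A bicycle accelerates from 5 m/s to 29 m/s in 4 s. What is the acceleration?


Given: initial velocity v0 = 5 m/s, final velocity v = 29 m/s, time t = 4 s
Using a = (v - v0) / t
a = (29 - 5) / 4
a = 24 / 4
a = 6 m/s^2

6 m/s^2


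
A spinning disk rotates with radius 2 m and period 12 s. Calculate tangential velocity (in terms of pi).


Given: radius r = 2 m, period T = 12 s
Using v = 2*pi*r / T
v = 2*pi*2 / 12
v = 4*pi / 12
v = 1/3*pi m/s

1/3*pi m/s


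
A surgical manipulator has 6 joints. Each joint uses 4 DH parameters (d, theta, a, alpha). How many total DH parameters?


Given: 6 joints, 4 DH parameters per joint (d, theta, a, alpha)
Total DH parameters = number_of_joints * 4
Total = 6 * 4
Total = 24

24


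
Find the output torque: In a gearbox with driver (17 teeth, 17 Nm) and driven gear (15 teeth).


Given: N1 = 17, N2 = 15, T1 = 17 Nm
Using T2/T1 = N2/N1
T2 = T1 * N2 / N1
T2 = 17 * 15 / 17
T2 = 255 / 17
T2 = 15 Nm

15 Nm


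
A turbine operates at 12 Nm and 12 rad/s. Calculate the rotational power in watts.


Given: tau = 12 Nm, omega = 12 rad/s
Using P = tau * omega
P = 12 * 12
P = 144 W

144 W


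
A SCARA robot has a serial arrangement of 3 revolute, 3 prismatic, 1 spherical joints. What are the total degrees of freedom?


Given: serial robot with 3 revolute, 3 prismatic, 1 spherical joints
DOF contribution per joint type: revolute=1, prismatic=1, spherical=3, fixed=0
DOF = 3*1 + 3*1 + 1*3
DOF = 9

9


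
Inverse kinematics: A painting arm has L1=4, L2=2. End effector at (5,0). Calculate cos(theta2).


Given: L1 = 4, L2 = 2, target (x, y) = (5, 0)
Using cos(theta2) = (x^2 + y^2 - L1^2 - L2^2) / (2*L1*L2)
x^2 + y^2 = 5^2 + 0 = 25
L1^2 + L2^2 = 16 + 4 = 20
Numerator = 25 - 20 = 5
Denominator = 2*4*2 = 16
cos(theta2) = 5/16 = 5/16

5/16


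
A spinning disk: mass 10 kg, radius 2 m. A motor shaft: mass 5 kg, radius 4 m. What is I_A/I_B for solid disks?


Given: M1=10 kg, R1=2 m, M2=5 kg, R2=4 m
For a disk: I = (1/2)*M*R^2, so I_A/I_B = (M1*R1^2)/(M2*R2^2)
M1*R1^2 = 10*4 = 40
M2*R2^2 = 5*16 = 80
I_A/I_B = 40/80 = 1/2

1/2


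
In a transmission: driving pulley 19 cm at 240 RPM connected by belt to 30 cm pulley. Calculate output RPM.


Given: D1 = 19 cm, w1 = 240 RPM, D2 = 30 cm
Using D1*w1 = D2*w2
w2 = D1*w1 / D2
w2 = 19*240 / 30
w2 = 4560 / 30
w2 = 152 RPM

152 RPM


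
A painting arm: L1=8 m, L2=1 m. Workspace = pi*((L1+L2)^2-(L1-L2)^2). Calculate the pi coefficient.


Given: L1 = 8, L2 = 1
(L1+L2)^2 = (9)^2 = 81
(L1-L2)^2 = (7)^2 = 49
Difference = 81 - 49 = 32
This equals 4*L1*L2 = 4*8*1 = 32
Workspace area = 32*pi

32


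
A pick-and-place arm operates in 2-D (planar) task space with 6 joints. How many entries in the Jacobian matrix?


Given: task space dimension = 2, joints = 6
Jacobian is a 2 x 6 matrix
Total entries = rows * columns
Total = 2 * 6
Total = 12

12


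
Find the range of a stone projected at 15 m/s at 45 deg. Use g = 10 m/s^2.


Given: v0 = 15 m/s, theta = 45 deg, g = 10 m/s^2
sin(2*45) = sin(90) = 1
Using R = v0^2 * sin(2*theta) / g
R = 15^2 * 1 / 10
R = 225 / 10
R = 45/2 m

45/2 m


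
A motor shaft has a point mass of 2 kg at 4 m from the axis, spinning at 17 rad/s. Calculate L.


Given: m = 2 kg, r = 4 m, omega = 17 rad/s
For a point mass: I = m*r^2
I = 2*4^2 = 2*16 = 32
L = I*omega = 32*17
L = 544 kg*m^2/s

544 kg*m^2/s


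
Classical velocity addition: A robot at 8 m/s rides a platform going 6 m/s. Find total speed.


Given: object velocity = 8 m/s, platform velocity = 6 m/s (same direction)
Using classical velocity addition: v_total = v_object + v_platform
v_total = 8 + 6
v_total = 14 m/s

14 m/s


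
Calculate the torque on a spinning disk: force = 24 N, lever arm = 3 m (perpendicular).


Given: F = 24 N, r = 3 m, angle = 90 deg (perpendicular)
Using tau = F * r * sin(90)
sin(90) = 1
tau = 24 * 3 * 1
tau = 72 Nm

72 Nm


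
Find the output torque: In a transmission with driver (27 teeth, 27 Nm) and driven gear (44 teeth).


Given: N1 = 27, N2 = 44, T1 = 27 Nm
Using T2/T1 = N2/N1
T2 = T1 * N2 / N1
T2 = 27 * 44 / 27
T2 = 1188 / 27
T2 = 44 Nm

44 Nm


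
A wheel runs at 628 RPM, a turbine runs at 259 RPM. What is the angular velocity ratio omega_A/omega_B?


Given: RPM_A = 628, RPM_B = 259
omega = 2*pi*RPM/60, so omega_A/omega_B = RPM_A / RPM_B
omega_A/omega_B = 628 / 259
omega_A/omega_B = 628/259

628/259


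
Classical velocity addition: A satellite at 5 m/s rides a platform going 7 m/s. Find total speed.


Given: object velocity = 5 m/s, platform velocity = 7 m/s (same direction)
Using classical velocity addition: v_total = v_object + v_platform
v_total = 5 + 7
v_total = 12 m/s

12 m/s


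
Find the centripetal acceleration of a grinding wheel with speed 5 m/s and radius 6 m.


Given: v = 5 m/s, r = 6 m
Using a_c = v^2 / r
a_c = 5^2 / 6
a_c = 25 / 6
a_c = 25/6 m/s^2

25/6 m/s^2


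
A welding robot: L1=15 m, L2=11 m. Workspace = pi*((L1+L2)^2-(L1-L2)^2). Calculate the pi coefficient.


Given: L1 = 15, L2 = 11
(L1+L2)^2 = (26)^2 = 676
(L1-L2)^2 = (4)^2 = 16
Difference = 676 - 16 = 660
This equals 4*L1*L2 = 4*15*11 = 660
Workspace area = 660*pi

660


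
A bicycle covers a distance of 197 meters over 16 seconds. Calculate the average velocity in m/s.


Given: distance d = 197 m, time t = 16 s
Using v = d / t
v = 197 / 16
v = 197/16 m/s

197/16 m/s


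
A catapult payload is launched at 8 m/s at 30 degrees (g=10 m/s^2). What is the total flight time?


Given: v0 = 8 m/s, theta = 30 deg, g = 10 m/s^2
sin(30) = 1/2
Using T = 2*v0*sin(theta) / g
T = 2*8*1/2 / 10
T = 8 / 10
T = 4/5 s

4/5 s


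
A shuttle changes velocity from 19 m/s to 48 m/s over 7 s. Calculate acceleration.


Given: initial velocity v0 = 19 m/s, final velocity v = 48 m/s, time t = 7 s
Using a = (v - v0) / t
a = (48 - 19) / 7
a = 29 / 7
a = 29/7 m/s^2

29/7 m/s^2


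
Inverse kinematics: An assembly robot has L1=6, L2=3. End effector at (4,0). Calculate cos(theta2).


Given: L1 = 6, L2 = 3, target (x, y) = (4, 0)
Using cos(theta2) = (x^2 + y^2 - L1^2 - L2^2) / (2*L1*L2)
x^2 + y^2 = 4^2 + 0 = 16
L1^2 + L2^2 = 36 + 9 = 45
Numerator = 16 - 45 = -29
Denominator = 2*6*3 = 36
cos(theta2) = -29/36 = -29/36

-29/36


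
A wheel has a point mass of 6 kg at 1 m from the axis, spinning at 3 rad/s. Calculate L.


Given: m = 6 kg, r = 1 m, omega = 3 rad/s
For a point mass: I = m*r^2
I = 6*1^2 = 6*1 = 6
L = I*omega = 6*3
L = 18 kg*m^2/s

18 kg*m^2/s


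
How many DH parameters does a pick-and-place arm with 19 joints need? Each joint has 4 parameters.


Given: 19 joints, 4 DH parameters per joint (d, theta, a, alpha)
Total DH parameters = number_of_joints * 4
Total = 19 * 4
Total = 76

76


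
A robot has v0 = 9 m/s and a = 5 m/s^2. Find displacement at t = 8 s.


Given: v0 = 9 m/s, a = 5 m/s^2, t = 8 s
Using s = v0*t + (1/2)*a*t^2
s = 9*8 + (1/2)*5*8^2
s = 72 + (1/2)*320
s = 72 + 160
s = 232

232 m


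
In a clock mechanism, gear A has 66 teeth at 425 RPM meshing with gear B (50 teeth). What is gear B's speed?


Given: N1 = 66 teeth, w1 = 425 RPM, N2 = 50 teeth
Using N1*w1 = N2*w2
w2 = N1*w1 / N2
w2 = 66*425 / 50
w2 = 28050 / 50
w2 = 561 RPM

561 RPM


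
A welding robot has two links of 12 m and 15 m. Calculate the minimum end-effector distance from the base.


Given: L1 = 12 m, L2 = 15 m
For a 2-link planar arm, min reach = |L1 - L2| (second link folded back)
Min reach = |12 - 15|
Min reach = 3 m

3 m


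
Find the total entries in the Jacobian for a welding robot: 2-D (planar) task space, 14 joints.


Given: task space dimension = 2, joints = 14
Jacobian is a 2 x 14 matrix
Total entries = rows * columns
Total = 2 * 14
Total = 28

28


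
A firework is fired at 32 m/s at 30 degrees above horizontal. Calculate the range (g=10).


Given: v0 = 32 m/s, theta = 30 deg, g = 10 m/s^2
sin(2*30) = sin(60) = sqrt(3)/2
Using R = v0^2 * sin(2*theta) / g
R = 32^2 * (sqrt(3)/2) / 10
R = 1024 * sqrt(3) / 20
R = 256/5*sqrt(3) m

256/5*sqrt(3) m


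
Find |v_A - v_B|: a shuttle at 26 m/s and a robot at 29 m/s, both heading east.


Given: v_A = 26 m/s east, v_B = 29 m/s east
Both move in the same direction; relative speed = |v_A - v_B|
|26 - 29| = |-3|
= 3 m/s

3 m/s


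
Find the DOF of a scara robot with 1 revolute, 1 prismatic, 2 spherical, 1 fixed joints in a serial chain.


Given: serial robot with 1 revolute, 1 prismatic, 2 spherical, 1 fixed joints
DOF contribution per joint type: revolute=1, prismatic=1, spherical=3, fixed=0
DOF = 1*1 + 1*1 + 2*3 + 1*0
DOF = 8

8


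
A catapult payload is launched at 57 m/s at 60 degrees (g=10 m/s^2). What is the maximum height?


Given: v0 = 57 m/s, theta = 60 deg, g = 10 m/s^2
sin^2(60) = 3/4
Using H = v0^2 * sin^2(theta) / (2*g)
H = 57^2 * 3/4 / (2*10)
H = 3249 * 3/4 / 20
H = 9747/4 / 20
H = 9747/80 m

9747/80 m


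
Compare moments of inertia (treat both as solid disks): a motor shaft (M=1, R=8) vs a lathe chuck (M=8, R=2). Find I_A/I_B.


Given: M1=1 kg, R1=8 m, M2=8 kg, R2=2 m
For a disk: I = (1/2)*M*R^2, so I_A/I_B = (M1*R1^2)/(M2*R2^2)
M1*R1^2 = 1*64 = 64
M2*R2^2 = 8*4 = 32
I_A/I_B = 64/32 = 2

2


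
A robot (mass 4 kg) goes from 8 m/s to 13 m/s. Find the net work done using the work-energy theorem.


Given: m = 4 kg, v0 = 8 m/s, v = 13 m/s
Using W = (1/2)*m*(v^2 - v0^2)
v^2 = 13^2 = 169
v0^2 = 8^2 = 64
v^2 - v0^2 = 169 - 64 = 105
W = (1/2)*4*105 = 210 J

210 J


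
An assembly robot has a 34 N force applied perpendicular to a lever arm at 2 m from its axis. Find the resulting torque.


Given: F = 34 N, r = 2 m, angle = 90 deg (perpendicular)
Using tau = F * r * sin(90)
sin(90) = 1
tau = 34 * 2 * 1
tau = 68 Nm

68 Nm


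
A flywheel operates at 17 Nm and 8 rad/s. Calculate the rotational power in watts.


Given: tau = 17 Nm, omega = 8 rad/s
Using P = tau * omega
P = 17 * 8
P = 136 W

136 W


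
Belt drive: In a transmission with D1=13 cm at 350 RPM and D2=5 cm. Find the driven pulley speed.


Given: D1 = 13 cm, w1 = 350 RPM, D2 = 5 cm
Using D1*w1 = D2*w2
w2 = D1*w1 / D2
w2 = 13*350 / 5
w2 = 4550 / 5
w2 = 910 RPM

910 RPM


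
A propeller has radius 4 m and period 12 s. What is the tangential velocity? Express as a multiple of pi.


Given: radius r = 4 m, period T = 12 s
Using v = 2*pi*r / T
v = 2*pi*4 / 12
v = 8*pi / 12
v = 2/3*pi m/s

2/3*pi m/s


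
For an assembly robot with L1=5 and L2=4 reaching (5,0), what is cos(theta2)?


Given: L1 = 5, L2 = 4, target (x, y) = (5, 0)
Using cos(theta2) = (x^2 + y^2 - L1^2 - L2^2) / (2*L1*L2)
x^2 + y^2 = 5^2 + 0 = 25
L1^2 + L2^2 = 25 + 16 = 41
Numerator = 25 - 41 = -16
Denominator = 2*5*4 = 40
cos(theta2) = -16/40 = -2/5

-2/5


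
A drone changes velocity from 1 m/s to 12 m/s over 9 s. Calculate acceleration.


Given: initial velocity v0 = 1 m/s, final velocity v = 12 m/s, time t = 9 s
Using a = (v - v0) / t
a = (12 - 1) / 9
a = 11 / 9
a = 11/9 m/s^2

11/9 m/s^2


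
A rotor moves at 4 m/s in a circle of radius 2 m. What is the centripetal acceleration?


Given: v = 4 m/s, r = 2 m
Using a_c = v^2 / r
a_c = 4^2 / 2
a_c = 16 / 2
a_c = 8 m/s^2

8 m/s^2


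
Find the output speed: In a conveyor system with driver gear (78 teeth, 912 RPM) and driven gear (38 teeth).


Given: N1 = 78 teeth, w1 = 912 RPM, N2 = 38 teeth
Using N1*w1 = N2*w2
w2 = N1*w1 / N2
w2 = 78*912 / 38
w2 = 71136 / 38
w2 = 1872 RPM

1872 RPM


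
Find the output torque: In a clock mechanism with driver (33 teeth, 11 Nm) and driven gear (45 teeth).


Given: N1 = 33, N2 = 45, T1 = 11 Nm
Using T2/T1 = N2/N1
T2 = T1 * N2 / N1
T2 = 11 * 45 / 33
T2 = 495 / 33
T2 = 15 Nm

15 Nm


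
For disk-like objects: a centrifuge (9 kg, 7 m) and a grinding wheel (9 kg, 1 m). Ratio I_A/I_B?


Given: M1=9 kg, R1=7 m, M2=9 kg, R2=1 m
For a disk: I = (1/2)*M*R^2, so I_A/I_B = (M1*R1^2)/(M2*R2^2)
M1*R1^2 = 9*49 = 441
M2*R2^2 = 9*1 = 9
I_A/I_B = 441/9 = 49

49


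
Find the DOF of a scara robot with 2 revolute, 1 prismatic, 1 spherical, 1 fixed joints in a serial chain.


Given: serial robot with 2 revolute, 1 prismatic, 1 spherical, 1 fixed joints
DOF contribution per joint type: revolute=1, prismatic=1, spherical=3, fixed=0
DOF = 2*1 + 1*1 + 1*3 + 1*0
DOF = 6

6


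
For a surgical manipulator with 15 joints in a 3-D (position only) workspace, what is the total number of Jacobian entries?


Given: task space dimension = 3, joints = 15
Jacobian is a 3 x 15 matrix
Total entries = rows * columns
Total = 3 * 15
Total = 45

45


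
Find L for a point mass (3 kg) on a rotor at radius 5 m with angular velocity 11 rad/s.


Given: m = 3 kg, r = 5 m, omega = 11 rad/s
For a point mass: I = m*r^2
I = 3*5^2 = 3*25 = 75
L = I*omega = 75*11
L = 825 kg*m^2/s

825 kg*m^2/s


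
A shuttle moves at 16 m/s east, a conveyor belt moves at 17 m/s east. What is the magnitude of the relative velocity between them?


Given: v_A = 16 m/s east, v_B = 17 m/s east
Both move in the same direction; relative speed = |v_A - v_B|
|16 - 17| = |-1|
= 1 m/s

1 m/s


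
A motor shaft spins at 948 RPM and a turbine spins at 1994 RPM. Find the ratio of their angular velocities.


Given: RPM_A = 948, RPM_B = 1994
omega = 2*pi*RPM/60, so omega_A/omega_B = RPM_A / RPM_B
omega_A/omega_B = 948 / 1994
omega_A/omega_B = 474/997

474/997


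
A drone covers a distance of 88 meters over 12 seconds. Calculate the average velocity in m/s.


Given: distance d = 88 m, time t = 12 s
Using v = d / t
v = 88 / 12
v = 22/3 m/s

22/3 m/s


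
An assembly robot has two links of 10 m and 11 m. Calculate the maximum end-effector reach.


Given: L1 = 10 m, L2 = 11 m
For a 2-link planar arm, max reach = L1 + L2 (fully extended)
Max reach = 10 + 11
Max reach = 21 m

21 m


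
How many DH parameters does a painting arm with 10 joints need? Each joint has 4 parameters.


Given: 10 joints, 4 DH parameters per joint (d, theta, a, alpha)
Total DH parameters = number_of_joints * 4
Total = 10 * 4
Total = 40

40


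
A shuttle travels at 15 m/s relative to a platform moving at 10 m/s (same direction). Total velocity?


Given: object velocity = 15 m/s, platform velocity = 10 m/s (same direction)
Using classical velocity addition: v_total = v_object + v_platform
v_total = 15 + 10
v_total = 25 m/s

25 m/s


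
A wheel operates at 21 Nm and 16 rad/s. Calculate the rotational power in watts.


Given: tau = 21 Nm, omega = 16 rad/s
Using P = tau * omega
P = 21 * 16
P = 336 W

336 W


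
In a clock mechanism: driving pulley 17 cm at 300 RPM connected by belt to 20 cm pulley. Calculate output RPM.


Given: D1 = 17 cm, w1 = 300 RPM, D2 = 20 cm
Using D1*w1 = D2*w2
w2 = D1*w1 / D2
w2 = 17*300 / 20
w2 = 5100 / 20
w2 = 255 RPM

255 RPM


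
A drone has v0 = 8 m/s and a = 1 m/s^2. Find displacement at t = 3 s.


Given: v0 = 8 m/s, a = 1 m/s^2, t = 3 s
Using s = v0*t + (1/2)*a*t^2
s = 8*3 + (1/2)*1*3^2
s = 24 + (1/2)*9
s = 24 + 9/2
s = 57/2

57/2 m


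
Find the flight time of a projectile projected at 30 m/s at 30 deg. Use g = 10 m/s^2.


Given: v0 = 30 m/s, theta = 30 deg, g = 10 m/s^2
sin(30) = 1/2
Using T = 2*v0*sin(theta) / g
T = 2*30*1/2 / 10
T = 30 / 10
T = 3 s

3 s


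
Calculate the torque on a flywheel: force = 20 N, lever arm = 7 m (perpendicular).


Given: F = 20 N, r = 7 m, angle = 90 deg (perpendicular)
Using tau = F * r * sin(90)
sin(90) = 1
tau = 20 * 7 * 1
tau = 140 Nm

140 Nm


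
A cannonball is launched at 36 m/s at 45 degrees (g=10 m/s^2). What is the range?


Given: v0 = 36 m/s, theta = 45 deg, g = 10 m/s^2
sin(2*45) = sin(90) = 1
Using R = v0^2 * sin(2*theta) / g
R = 36^2 * 1 / 10
R = 1296 / 10
R = 648/5 m

648/5 m


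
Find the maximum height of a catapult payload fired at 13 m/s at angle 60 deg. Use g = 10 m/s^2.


Given: v0 = 13 m/s, theta = 60 deg, g = 10 m/s^2
sin^2(60) = 3/4
Using H = v0^2 * sin^2(theta) / (2*g)
H = 13^2 * 3/4 / (2*10)
H = 169 * 3/4 / 20
H = 507/4 / 20
H = 507/80 m

507/80 m


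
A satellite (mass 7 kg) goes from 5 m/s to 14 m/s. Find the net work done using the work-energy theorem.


Given: m = 7 kg, v0 = 5 m/s, v = 14 m/s
Using W = (1/2)*m*(v^2 - v0^2)
v^2 = 14^2 = 196
v0^2 = 5^2 = 25
v^2 - v0^2 = 196 - 25 = 171
W = (1/2)*7*171 = 1197/2 J

1197/2 J


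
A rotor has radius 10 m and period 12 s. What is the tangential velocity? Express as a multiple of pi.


Given: radius r = 10 m, period T = 12 s
Using v = 2*pi*r / T
v = 2*pi*10 / 12
v = 20*pi / 12
v = 5/3*pi m/s

5/3*pi m/s


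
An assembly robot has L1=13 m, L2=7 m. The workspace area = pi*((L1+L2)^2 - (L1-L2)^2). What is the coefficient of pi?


Given: L1 = 13, L2 = 7
(L1+L2)^2 = (20)^2 = 400
(L1-L2)^2 = (6)^2 = 36
Difference = 400 - 36 = 364
This equals 4*L1*L2 = 4*13*7 = 364
Workspace area = 364*pi

364


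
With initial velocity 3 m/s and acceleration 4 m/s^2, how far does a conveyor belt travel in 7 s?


Given: v0 = 3 m/s, a = 4 m/s^2, t = 7 s
Using s = v0*t + (1/2)*a*t^2
s = 3*7 + (1/2)*4*7^2
s = 21 + (1/2)*196
s = 21 + 98
s = 119

119 m


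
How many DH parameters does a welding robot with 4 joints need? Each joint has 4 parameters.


Given: 4 joints, 4 DH parameters per joint (d, theta, a, alpha)
Total DH parameters = number_of_joints * 4
Total = 4 * 4
Total = 16

16


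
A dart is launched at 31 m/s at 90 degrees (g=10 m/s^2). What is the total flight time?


Given: v0 = 31 m/s, theta = 90 deg, g = 10 m/s^2
sin(90) = 1
Using T = 2*v0*sin(theta) / g
T = 2*31*1 / 10
T = 62 / 10
T = 31/5 s

31/5 s


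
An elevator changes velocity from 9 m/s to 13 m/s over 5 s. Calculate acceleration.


Given: initial velocity v0 = 9 m/s, final velocity v = 13 m/s, time t = 5 s
Using a = (v - v0) / t
a = (13 - 9) / 5
a = 4 / 5
a = 4/5 m/s^2

4/5 m/s^2


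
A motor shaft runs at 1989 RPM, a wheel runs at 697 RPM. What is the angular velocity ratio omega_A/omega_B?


Given: RPM_A = 1989, RPM_B = 697
omega = 2*pi*RPM/60, so omega_A/omega_B = RPM_A / RPM_B
omega_A/omega_B = 1989 / 697
omega_A/omega_B = 117/41

117/41


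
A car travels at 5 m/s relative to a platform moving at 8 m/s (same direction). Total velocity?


Given: object velocity = 5 m/s, platform velocity = 8 m/s (same direction)
Using classical velocity addition: v_total = v_object + v_platform
v_total = 5 + 8
v_total = 13 m/s

13 m/s


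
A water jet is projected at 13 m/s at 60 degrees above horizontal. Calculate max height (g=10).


Given: v0 = 13 m/s, theta = 60 deg, g = 10 m/s^2
sin^2(60) = 3/4
Using H = v0^2 * sin^2(theta) / (2*g)
H = 13^2 * 3/4 / (2*10)
H = 169 * 3/4 / 20
H = 507/4 / 20
H = 507/80 m

507/80 m


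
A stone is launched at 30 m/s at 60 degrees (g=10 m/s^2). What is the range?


Given: v0 = 30 m/s, theta = 60 deg, g = 10 m/s^2
sin(2*60) = sin(120) = sqrt(3)/2
Using R = v0^2 * sin(2*theta) / g
R = 30^2 * (sqrt(3)/2) / 10
R = 900 * sqrt(3) / 20
R = 45*sqrt(3) m

45*sqrt(3) m


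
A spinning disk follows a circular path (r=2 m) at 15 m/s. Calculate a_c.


Given: v = 15 m/s, r = 2 m
Using a_c = v^2 / r
a_c = 15^2 / 2
a_c = 225 / 2
a_c = 225/2 m/s^2

225/2 m/s^2


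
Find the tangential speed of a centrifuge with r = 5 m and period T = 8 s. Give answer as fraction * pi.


Given: radius r = 5 m, period T = 8 s
Using v = 2*pi*r / T
v = 2*pi*5 / 8
v = 10*pi / 8
v = 5/4*pi m/s

5/4*pi m/s


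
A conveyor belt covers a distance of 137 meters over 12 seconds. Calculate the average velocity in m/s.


Given: distance d = 137 m, time t = 12 s
Using v = d / t
v = 137 / 12
v = 137/12 m/s

137/12 m/s


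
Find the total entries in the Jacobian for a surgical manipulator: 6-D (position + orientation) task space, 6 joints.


Given: task space dimension = 6, joints = 6
Jacobian is a 6 x 6 matrix
Total entries = rows * columns
Total = 6 * 6
Total = 36

36


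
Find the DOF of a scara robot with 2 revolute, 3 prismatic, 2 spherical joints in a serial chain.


Given: serial robot with 2 revolute, 3 prismatic, 2 spherical joints
DOF contribution per joint type: revolute=1, prismatic=1, spherical=3, fixed=0
DOF = 2*1 + 3*1 + 2*3
DOF = 11

11


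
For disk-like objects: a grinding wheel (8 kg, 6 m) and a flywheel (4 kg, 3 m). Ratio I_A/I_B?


Given: M1=8 kg, R1=6 m, M2=4 kg, R2=3 m
For a disk: I = (1/2)*M*R^2, so I_A/I_B = (M1*R1^2)/(M2*R2^2)
M1*R1^2 = 8*36 = 288
M2*R2^2 = 4*9 = 36
I_A/I_B = 288/36 = 8

8


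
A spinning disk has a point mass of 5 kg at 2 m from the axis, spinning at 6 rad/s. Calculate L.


Given: m = 5 kg, r = 2 m, omega = 6 rad/s
For a point mass: I = m*r^2
I = 5*2^2 = 5*4 = 20
L = I*omega = 20*6
L = 120 kg*m^2/s

120 kg*m^2/s


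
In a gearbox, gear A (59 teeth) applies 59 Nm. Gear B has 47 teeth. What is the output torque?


Given: N1 = 59, N2 = 47, T1 = 59 Nm
Using T2/T1 = N2/N1
T2 = T1 * N2 / N1
T2 = 59 * 47 / 59
T2 = 2773 / 59
T2 = 47 Nm

47 Nm


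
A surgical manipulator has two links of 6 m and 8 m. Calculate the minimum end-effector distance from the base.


Given: L1 = 6 m, L2 = 8 m
For a 2-link planar arm, min reach = |L1 - L2| (second link folded back)
Min reach = |6 - 8|
Min reach = 2 m

2 m


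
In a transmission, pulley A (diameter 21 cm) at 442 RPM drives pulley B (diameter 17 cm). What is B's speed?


Given: D1 = 21 cm, w1 = 442 RPM, D2 = 17 cm
Using D1*w1 = D2*w2
w2 = D1*w1 / D2
w2 = 21*442 / 17
w2 = 9282 / 17
w2 = 546 RPM

546 RPM


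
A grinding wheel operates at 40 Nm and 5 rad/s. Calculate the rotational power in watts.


Given: tau = 40 Nm, omega = 5 rad/s
Using P = tau * omega
P = 40 * 5
P = 200 W

200 W


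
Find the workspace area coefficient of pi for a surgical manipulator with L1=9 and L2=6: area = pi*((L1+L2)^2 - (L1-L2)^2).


Given: L1 = 9, L2 = 6
(L1+L2)^2 = (15)^2 = 225
(L1-L2)^2 = (3)^2 = 9
Difference = 225 - 9 = 216
This equals 4*L1*L2 = 4*9*6 = 216
Workspace area = 216*pi

216


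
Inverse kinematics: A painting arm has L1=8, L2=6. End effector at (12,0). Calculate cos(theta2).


Given: L1 = 8, L2 = 6, target (x, y) = (12, 0)
Using cos(theta2) = (x^2 + y^2 - L1^2 - L2^2) / (2*L1*L2)
x^2 + y^2 = 12^2 + 0 = 144
L1^2 + L2^2 = 64 + 36 = 100
Numerator = 144 - 100 = 44
Denominator = 2*8*6 = 96
cos(theta2) = 44/96 = 11/24

11/24


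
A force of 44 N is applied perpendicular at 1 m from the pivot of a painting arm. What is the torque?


Given: F = 44 N, r = 1 m, angle = 90 deg (perpendicular)
Using tau = F * r * sin(90)
sin(90) = 1
tau = 44 * 1 * 1
tau = 44 Nm

44 Nm


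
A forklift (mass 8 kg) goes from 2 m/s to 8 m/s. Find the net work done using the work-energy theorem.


Given: m = 8 kg, v0 = 2 m/s, v = 8 m/s
Using W = (1/2)*m*(v^2 - v0^2)
v^2 = 8^2 = 64
v0^2 = 2^2 = 4
v^2 - v0^2 = 64 - 4 = 60
W = (1/2)*8*60 = 240 J

240 J


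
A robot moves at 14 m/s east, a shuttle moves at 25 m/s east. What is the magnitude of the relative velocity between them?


Given: v_A = 14 m/s east, v_B = 25 m/s east
Both move in the same direction; relative speed = |v_A - v_B|
|14 - 25| = |-11|
= 11 m/s

11 m/s


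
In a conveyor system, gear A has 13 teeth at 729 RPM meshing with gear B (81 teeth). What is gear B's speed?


Given: N1 = 13 teeth, w1 = 729 RPM, N2 = 81 teeth
Using N1*w1 = N2*w2
w2 = N1*w1 / N2
w2 = 13*729 / 81
w2 = 9477 / 81
w2 = 117 RPM

117 RPM


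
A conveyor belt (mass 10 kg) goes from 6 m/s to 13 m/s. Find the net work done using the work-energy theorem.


Given: m = 10 kg, v0 = 6 m/s, v = 13 m/s
Using W = (1/2)*m*(v^2 - v0^2)
v^2 = 13^2 = 169
v0^2 = 6^2 = 36
v^2 - v0^2 = 169 - 36 = 133
W = (1/2)*10*133 = 665 J

665 J


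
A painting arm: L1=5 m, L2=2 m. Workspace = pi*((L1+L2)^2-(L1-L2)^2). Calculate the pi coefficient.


Given: L1 = 5, L2 = 2
(L1+L2)^2 = (7)^2 = 49
(L1-L2)^2 = (3)^2 = 9
Difference = 49 - 9 = 40
This equals 4*L1*L2 = 4*5*2 = 40
Workspace area = 40*pi

40


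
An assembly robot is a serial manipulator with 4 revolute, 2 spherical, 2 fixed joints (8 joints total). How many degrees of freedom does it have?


Given: serial robot with 4 revolute, 2 spherical, 2 fixed joints
DOF contribution per joint type: revolute=1, prismatic=1, spherical=3, fixed=0
DOF = 4*1 + 2*3 + 2*0
DOF = 10

10


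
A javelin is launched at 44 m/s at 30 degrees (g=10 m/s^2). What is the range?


Given: v0 = 44 m/s, theta = 30 deg, g = 10 m/s^2
sin(2*30) = sin(60) = sqrt(3)/2
Using R = v0^2 * sin(2*theta) / g
R = 44^2 * (sqrt(3)/2) / 10
R = 1936 * sqrt(3) / 20
R = 484/5*sqrt(3) m

484/5*sqrt(3) m


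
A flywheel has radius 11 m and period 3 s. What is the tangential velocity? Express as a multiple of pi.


Given: radius r = 11 m, period T = 3 s
Using v = 2*pi*r / T
v = 2*pi*11 / 3
v = 22*pi / 3
v = 22/3*pi m/s

22/3*pi m/s


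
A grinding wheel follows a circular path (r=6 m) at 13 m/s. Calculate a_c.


Given: v = 13 m/s, r = 6 m
Using a_c = v^2 / r
a_c = 13^2 / 6
a_c = 169 / 6
a_c = 169/6 m/s^2

169/6 m/s^2


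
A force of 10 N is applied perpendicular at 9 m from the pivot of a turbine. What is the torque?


Given: F = 10 N, r = 9 m, angle = 90 deg (perpendicular)
Using tau = F * r * sin(90)
sin(90) = 1
tau = 10 * 9 * 1
tau = 90 Nm

90 Nm


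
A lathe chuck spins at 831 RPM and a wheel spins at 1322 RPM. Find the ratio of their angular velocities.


Given: RPM_A = 831, RPM_B = 1322
omega = 2*pi*RPM/60, so omega_A/omega_B = RPM_A / RPM_B
omega_A/omega_B = 831 / 1322
omega_A/omega_B = 831/1322

831/1322


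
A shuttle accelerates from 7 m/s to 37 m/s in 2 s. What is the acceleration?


Given: initial velocity v0 = 7 m/s, final velocity v = 37 m/s, time t = 2 s
Using a = (v - v0) / t
a = (37 - 7) / 2
a = 30 / 2
a = 15 m/s^2

15 m/s^2


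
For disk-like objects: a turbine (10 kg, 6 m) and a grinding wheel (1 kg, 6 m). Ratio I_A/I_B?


Given: M1=10 kg, R1=6 m, M2=1 kg, R2=6 m
For a disk: I = (1/2)*M*R^2, so I_A/I_B = (M1*R1^2)/(M2*R2^2)
M1*R1^2 = 10*36 = 360
M2*R2^2 = 1*36 = 36
I_A/I_B = 360/36 = 10

10


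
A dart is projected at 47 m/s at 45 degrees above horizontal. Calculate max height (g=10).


Given: v0 = 47 m/s, theta = 45 deg, g = 10 m/s^2
sin^2(45) = 1/2
Using H = v0^2 * sin^2(theta) / (2*g)
H = 47^2 * 1/2 / (2*10)
H = 2209 * 1/2 / 20
H = 2209/2 / 20
H = 2209/40 m

2209/40 m


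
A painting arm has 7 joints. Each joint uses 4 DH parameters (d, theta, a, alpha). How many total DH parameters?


Given: 7 joints, 4 DH parameters per joint (d, theta, a, alpha)
Total DH parameters = number_of_joints * 4
Total = 7 * 4
Total = 28

28


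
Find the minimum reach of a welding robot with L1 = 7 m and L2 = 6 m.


Given: L1 = 7 m, L2 = 6 m
For a 2-link planar arm, min reach = |L1 - L2| (second link folded back)
Min reach = |7 - 6|
Min reach = 1 m

1 m


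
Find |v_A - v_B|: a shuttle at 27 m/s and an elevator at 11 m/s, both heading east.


Given: v_A = 27 m/s east, v_B = 11 m/s east
Both move in the same direction; relative speed = |v_A - v_B|
|27 - 11| = |16|
= 16 m/s

16 m/s


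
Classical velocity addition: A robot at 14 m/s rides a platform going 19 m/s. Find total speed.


Given: object velocity = 14 m/s, platform velocity = 19 m/s (same direction)
Using classical velocity addition: v_total = v_object + v_platform
v_total = 14 + 19
v_total = 33 m/s

33 m/s


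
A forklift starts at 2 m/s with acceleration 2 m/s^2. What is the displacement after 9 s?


Given: v0 = 2 m/s, a = 2 m/s^2, t = 9 s
Using s = v0*t + (1/2)*a*t^2
s = 2*9 + (1/2)*2*9^2
s = 18 + (1/2)*162
s = 18 + 81
s = 99

99 m


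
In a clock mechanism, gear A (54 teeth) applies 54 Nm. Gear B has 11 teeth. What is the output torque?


Given: N1 = 54, N2 = 11, T1 = 54 Nm
Using T2/T1 = N2/N1
T2 = T1 * N2 / N1
T2 = 54 * 11 / 54
T2 = 594 / 54
T2 = 11 Nm

11 Nm


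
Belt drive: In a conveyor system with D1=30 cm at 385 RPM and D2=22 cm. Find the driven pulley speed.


Given: D1 = 30 cm, w1 = 385 RPM, D2 = 22 cm
Using D1*w1 = D2*w2
w2 = D1*w1 / D2
w2 = 30*385 / 22
w2 = 11550 / 22
w2 = 525 RPM

525 RPM


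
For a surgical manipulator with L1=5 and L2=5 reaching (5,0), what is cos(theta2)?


Given: L1 = 5, L2 = 5, target (x, y) = (5, 0)
Using cos(theta2) = (x^2 + y^2 - L1^2 - L2^2) / (2*L1*L2)
x^2 + y^2 = 5^2 + 0 = 25
L1^2 + L2^2 = 25 + 25 = 50
Numerator = 25 - 50 = -25
Denominator = 2*5*5 = 50
cos(theta2) = -25/50 = -1/2

-1/2


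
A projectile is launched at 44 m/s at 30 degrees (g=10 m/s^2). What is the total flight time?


Given: v0 = 44 m/s, theta = 30 deg, g = 10 m/s^2
sin(30) = 1/2
Using T = 2*v0*sin(theta) / g
T = 2*44*1/2 / 10
T = 44 / 10
T = 22/5 s

22/5 s


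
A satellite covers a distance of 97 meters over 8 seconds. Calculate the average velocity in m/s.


Given: distance d = 97 m, time t = 8 s
Using v = d / t
v = 97 / 8
v = 97/8 m/s

97/8 m/s


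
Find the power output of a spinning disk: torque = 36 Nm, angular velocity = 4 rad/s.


Given: tau = 36 Nm, omega = 4 rad/s
Using P = tau * omega
P = 36 * 4
P = 144 W

144 W


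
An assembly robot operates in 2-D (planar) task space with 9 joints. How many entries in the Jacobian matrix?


Given: task space dimension = 2, joints = 9
Jacobian is a 2 x 9 matrix
Total entries = rows * columns
Total = 2 * 9
Total = 18

18


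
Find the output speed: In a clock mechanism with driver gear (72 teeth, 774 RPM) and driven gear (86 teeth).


Given: N1 = 72 teeth, w1 = 774 RPM, N2 = 86 teeth
Using N1*w1 = N2*w2
w2 = N1*w1 / N2
w2 = 72*774 / 86
w2 = 55728 / 86
w2 = 648 RPM

648 RPM


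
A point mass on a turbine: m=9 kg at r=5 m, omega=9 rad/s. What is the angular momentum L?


Given: m = 9 kg, r = 5 m, omega = 9 rad/s
For a point mass: I = m*r^2
I = 9*5^2 = 9*25 = 225
L = I*omega = 225*9
L = 2025 kg*m^2/s

2025 kg*m^2/s


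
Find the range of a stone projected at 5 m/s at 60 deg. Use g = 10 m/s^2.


Given: v0 = 5 m/s, theta = 60 deg, g = 10 m/s^2
sin(2*60) = sin(120) = sqrt(3)/2
Using R = v0^2 * sin(2*theta) / g
R = 5^2 * (sqrt(3)/2) / 10
R = 25 * sqrt(3) / 20
R = 5/4*sqrt(3) m

5/4*sqrt(3) m


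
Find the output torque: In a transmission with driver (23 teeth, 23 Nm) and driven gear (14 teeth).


Given: N1 = 23, N2 = 14, T1 = 23 Nm
Using T2/T1 = N2/N1
T2 = T1 * N2 / N1
T2 = 23 * 14 / 23
T2 = 322 / 23
T2 = 14 Nm

14 Nm


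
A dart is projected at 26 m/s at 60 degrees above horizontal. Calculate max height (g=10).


Given: v0 = 26 m/s, theta = 60 deg, g = 10 m/s^2
sin^2(60) = 3/4
Using H = v0^2 * sin^2(theta) / (2*g)
H = 26^2 * 3/4 / (2*10)
H = 676 * 3/4 / 20
H = 507 / 20
H = 507/20 m

507/20 m


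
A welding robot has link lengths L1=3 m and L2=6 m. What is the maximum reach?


Given: L1 = 3 m, L2 = 6 m
For a 2-link planar arm, max reach = L1 + L2 (fully extended)
Max reach = 3 + 6
Max reach = 9 m

9 m


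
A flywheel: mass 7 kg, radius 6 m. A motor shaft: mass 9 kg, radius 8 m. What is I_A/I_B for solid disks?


Given: M1=7 kg, R1=6 m, M2=9 kg, R2=8 m
For a disk: I = (1/2)*M*R^2, so I_A/I_B = (M1*R1^2)/(M2*R2^2)
M1*R1^2 = 7*36 = 252
M2*R2^2 = 9*64 = 576
I_A/I_B = 252/576 = 7/16

7/16


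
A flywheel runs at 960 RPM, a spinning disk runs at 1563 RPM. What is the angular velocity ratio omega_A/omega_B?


Given: RPM_A = 960, RPM_B = 1563
omega = 2*pi*RPM/60, so omega_A/omega_B = RPM_A / RPM_B
omega_A/omega_B = 960 / 1563
omega_A/omega_B = 320/521

320/521


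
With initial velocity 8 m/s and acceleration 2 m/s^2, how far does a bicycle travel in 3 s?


Given: v0 = 8 m/s, a = 2 m/s^2, t = 3 s
Using s = v0*t + (1/2)*a*t^2
s = 8*3 + (1/2)*2*3^2
s = 24 + (1/2)*18
s = 24 + 9
s = 33

33 m


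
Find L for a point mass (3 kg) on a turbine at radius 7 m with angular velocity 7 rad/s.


Given: m = 3 kg, r = 7 m, omega = 7 rad/s
For a point mass: I = m*r^2
I = 3*7^2 = 3*49 = 147
L = I*omega = 147*7
L = 1029 kg*m^2/s

1029 kg*m^2/s


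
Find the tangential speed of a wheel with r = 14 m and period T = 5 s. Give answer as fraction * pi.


Given: radius r = 14 m, period T = 5 s
Using v = 2*pi*r / T
v = 2*pi*14 / 5
v = 28*pi / 5
v = 28/5*pi m/s

28/5*pi m/s


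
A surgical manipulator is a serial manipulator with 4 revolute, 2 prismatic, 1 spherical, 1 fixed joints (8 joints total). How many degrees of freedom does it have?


Given: serial robot with 4 revolute, 2 prismatic, 1 spherical, 1 fixed joints
DOF contribution per joint type: revolute=1, prismatic=1, spherical=3, fixed=0
DOF = 4*1 + 2*1 + 1*3 + 1*0
DOF = 9

9


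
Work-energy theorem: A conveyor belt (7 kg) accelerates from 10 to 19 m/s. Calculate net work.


Given: m = 7 kg, v0 = 10 m/s, v = 19 m/s
Using W = (1/2)*m*(v^2 - v0^2)
v^2 = 19^2 = 361
v0^2 = 10^2 = 100
v^2 - v0^2 = 361 - 100 = 261
W = (1/2)*7*261 = 1827/2 J

1827/2 J


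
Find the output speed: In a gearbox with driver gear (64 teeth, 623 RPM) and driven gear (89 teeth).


Given: N1 = 64 teeth, w1 = 623 RPM, N2 = 89 teeth
Using N1*w1 = N2*w2
w2 = N1*w1 / N2
w2 = 64*623 / 89
w2 = 39872 / 89
w2 = 448 RPM

448 RPM


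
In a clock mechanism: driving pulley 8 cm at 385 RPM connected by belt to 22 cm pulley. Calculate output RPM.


Given: D1 = 8 cm, w1 = 385 RPM, D2 = 22 cm
Using D1*w1 = D2*w2
w2 = D1*w1 / D2
w2 = 8*385 / 22
w2 = 3080 / 22
w2 = 140 RPM

140 RPM


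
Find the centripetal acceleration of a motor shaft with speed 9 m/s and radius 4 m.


Given: v = 9 m/s, r = 4 m
Using a_c = v^2 / r
a_c = 9^2 / 4
a_c = 81 / 4
a_c = 81/4 m/s^2

81/4 m/s^2


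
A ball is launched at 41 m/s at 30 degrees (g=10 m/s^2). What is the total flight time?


Given: v0 = 41 m/s, theta = 30 deg, g = 10 m/s^2
sin(30) = 1/2
Using T = 2*v0*sin(theta) / g
T = 2*41*1/2 / 10
T = 41 / 10
T = 41/10 s

41/10 s


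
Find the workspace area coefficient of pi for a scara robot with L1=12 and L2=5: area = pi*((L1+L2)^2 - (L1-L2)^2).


Given: L1 = 12, L2 = 5
(L1+L2)^2 = (17)^2 = 289
(L1-L2)^2 = (7)^2 = 49
Difference = 289 - 49 = 240
This equals 4*L1*L2 = 4*12*5 = 240
Workspace area = 240*pi

240
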